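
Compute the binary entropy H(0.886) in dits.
0.1541 dits

The binary entropy function is:
H(p) = -p log(p) - (1-p) log(1-p)

H(0.886) = -0.886 × log_10(0.886) - 0.114 × log_10(0.114)
H(0.886) = 0.1541 dits

Note: Binary entropy is maximized at p=0.5 (H=1 bit) and minimized at p=0 or p=1 (H=0).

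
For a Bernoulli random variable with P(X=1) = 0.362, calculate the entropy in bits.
0.9443 bits

The binary entropy function is:
H(p) = -p log(p) - (1-p) log(1-p)

H(0.362) = -0.362 × log_2(0.362) - 0.638 × log_2(0.638)
H(0.362) = 0.9443 bits

Note: Binary entropy is maximized at p=0.5 (H=1 bit) and minimized at p=0 or p=1 (H=0).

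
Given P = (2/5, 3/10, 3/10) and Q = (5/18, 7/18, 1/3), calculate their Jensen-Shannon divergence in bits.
0.0128 bits

Jensen-Shannon divergence is:
JSD(P||Q) = 0.5 × D_KL(P||M) + 0.5 × D_KL(Q||M)
where M = 0.5 × (P + Q) is the mixture distribution.

M = 0.5 × (2/5, 3/10, 3/10) + 0.5 × (5/18, 7/18, 1/3) = (0.338889, 0.344444, 0.316667)

D_KL(P||M) = 0.0125 bits
D_KL(Q||M) = 0.0131 bits

JSD(P||Q) = 0.5 × 0.0125 + 0.5 × 0.0131 = 0.0128 bits

Unlike KL divergence, JSD is symmetric and bounded: 0 ≤ JSD ≤ log(2).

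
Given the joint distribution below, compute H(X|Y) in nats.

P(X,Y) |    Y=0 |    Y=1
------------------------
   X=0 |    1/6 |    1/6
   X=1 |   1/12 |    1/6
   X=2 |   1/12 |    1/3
1.0397 nats

Using the chain rule: H(X|Y) = H(X,Y) - H(Y)

First, compute H(X,Y) = 1.6762 nats

Marginal P(Y) = (1/3, 2/3)
H(Y) = 0.6365 nats

H(X|Y) = H(X,Y) - H(Y) = 1.6762 - 0.6365 = 1.0397 nats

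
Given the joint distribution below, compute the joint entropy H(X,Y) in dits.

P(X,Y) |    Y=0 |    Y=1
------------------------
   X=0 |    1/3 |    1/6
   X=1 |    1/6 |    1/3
0.5775 dits

Joint entropy is H(X,Y) = -Σ_{x,y} p(x,y) log p(x,y).

Summing over all non-zero entries:
H(X,Y) = -[1/3·log_10(1/3) + 1/6·log_10(1/6) + 1/6·log_10(1/6) + 1/3·log_10(1/3)]
H(X,Y) = 0.5775 dits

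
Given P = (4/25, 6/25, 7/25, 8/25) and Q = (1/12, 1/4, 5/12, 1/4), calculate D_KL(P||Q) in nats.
0.0623 nats

KL divergence: D_KL(P||Q) = Σ p(x) log(p(x)/q(x))

Computing term by term:
  x=0: 4/25 × log_e[(4/25)/(1/12)] = 4/25 × 0.6523 = 0.1044
  x=1: 6/25 × log_e[(6/25)/(1/4)] = 6/25 × -0.0408 = -0.0098
  x=2: 7/25 × log_e[(7/25)/(5/12)] = 7/25 × -0.3975 = -0.1113
  x=3: 8/25 × log_e[(8/25)/(1/4)] = 8/25 × 0.2469 = 0.0790

D_KL(P||Q) = 0.0623 nats

Note: KL divergence is always non-negative and equals 0 iff P = Q.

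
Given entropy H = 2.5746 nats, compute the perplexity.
13.1261

Perplexity is e^H (or exp(H) for natural log).

H = 2.5746 nats
Perplexity = e^2.5746 = 13.1261

Interpretation: The model's uncertainty is equivalent to choosing uniformly among 13.1 options.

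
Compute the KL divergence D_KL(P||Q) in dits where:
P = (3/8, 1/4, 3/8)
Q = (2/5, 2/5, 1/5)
0.0408 dits

KL divergence: D_KL(P||Q) = Σ p(x) log(p(x)/q(x))

Computing term by term:
  x=0: 3/8 × log_10[(3/8)/(2/5)] = 3/8 × -0.0280 = -0.0105
  x=1: 1/4 × log_10[(1/4)/(2/5)] = 1/4 × -0.2041 = -0.0510
  x=2: 3/8 × log_10[(3/8)/(1/5)] = 3/8 × 0.2730 = 0.1024

D_KL(P||Q) = 0.0408 dits

Note: KL divergence is always non-negative and equals 0 iff P = Q.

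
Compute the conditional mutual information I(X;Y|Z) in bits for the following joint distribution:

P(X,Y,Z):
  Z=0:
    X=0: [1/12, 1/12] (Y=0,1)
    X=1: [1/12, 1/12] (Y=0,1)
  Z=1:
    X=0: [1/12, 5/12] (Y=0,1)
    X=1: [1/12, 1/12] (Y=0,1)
0.0492 bits

Conditional mutual information: I(X;Y|Z) = H(X|Z) + H(Y|Z) - H(X,Y|Z)

H(Z) = 0.9183
H(X,Z) = 1.7925 → H(X|Z) = 0.8742
H(Y,Z) = 1.7925 → H(Y|Z) = 0.8742
H(X,Y,Z) = 2.6175 → H(X,Y|Z) = 1.6992

I(X;Y|Z) = 0.8742 + 0.8742 - 1.6992 = 0.0492 bits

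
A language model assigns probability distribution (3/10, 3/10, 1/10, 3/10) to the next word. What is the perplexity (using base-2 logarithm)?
3.7204

Perplexity is 2^H (or exp(H) for natural log).

First, H = -Σ p log p = 1.8955 bits
Perplexity = 2^1.8955 = 3.7204

Interpretation: The model's uncertainty is equivalent to choosing uniformly among 3.7 options.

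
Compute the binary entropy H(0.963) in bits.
0.2284 bits

The binary entropy function is:
H(p) = -p log(p) - (1-p) log(1-p)

H(0.963) = -0.963 × log_2(0.963) - 0.037 × log_2(0.037)
H(0.963) = 0.2284 bits

Note: Binary entropy is maximized at p=0.5 (H=1 bit) and minimized at p=0 or p=1 (H=0).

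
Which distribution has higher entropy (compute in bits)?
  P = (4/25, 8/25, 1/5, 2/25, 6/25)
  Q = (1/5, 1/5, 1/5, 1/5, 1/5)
Q

Computing entropies in bits:
H(P) = 2.1991
H(Q) = 2.3219

Distribution Q has higher entropy.

Intuition: The distribution closer to uniform (more spread out) has higher entropy.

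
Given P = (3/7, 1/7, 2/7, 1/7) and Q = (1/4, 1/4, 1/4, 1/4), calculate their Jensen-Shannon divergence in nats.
0.0273 nats

Jensen-Shannon divergence is:
JSD(P||Q) = 0.5 × D_KL(P||M) + 0.5 × D_KL(Q||M)
where M = 0.5 × (P + Q) is the mixture distribution.

M = 0.5 × (3/7, 1/7, 2/7, 1/7) + 0.5 × (1/4, 1/4, 1/4, 1/4) = (0.339286, 0.196429, 0.267857, 0.196429)

D_KL(P||M) = 0.0276 nats
D_KL(Q||M) = 0.0270 nats

JSD(P||Q) = 0.5 × 0.0276 + 0.5 × 0.0270 = 0.0273 nats

Unlike KL divergence, JSD is symmetric and bounded: 0 ≤ JSD ≤ log(2).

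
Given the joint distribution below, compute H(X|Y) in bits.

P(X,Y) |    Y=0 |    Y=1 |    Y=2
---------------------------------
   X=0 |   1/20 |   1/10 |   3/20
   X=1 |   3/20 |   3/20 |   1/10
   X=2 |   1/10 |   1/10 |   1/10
1.5274 bits

Using the chain rule: H(X|Y) = H(X,Y) - H(Y)

First, compute H(X,Y) = 3.1087 bits

Marginal P(Y) = (3/10, 7/20, 7/20)
H(Y) = 1.5813 bits

H(X|Y) = H(X,Y) - H(Y) = 3.1087 - 1.5813 = 1.5274 bits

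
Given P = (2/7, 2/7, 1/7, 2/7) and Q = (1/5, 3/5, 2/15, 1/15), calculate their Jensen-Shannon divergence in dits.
0.0300 dits

Jensen-Shannon divergence is:
JSD(P||Q) = 0.5 × D_KL(P||M) + 0.5 × D_KL(Q||M)
where M = 0.5 × (P + Q) is the mixture distribution.

M = 0.5 × (2/7, 2/7, 1/7, 2/7) + 0.5 × (1/5, 3/5, 2/15, 1/15) = (0.242857, 0.442857, 0.138095, 0.17619)

D_KL(P||M) = 0.0279 dits
D_KL(Q||M) = 0.0321 dits

JSD(P||Q) = 0.5 × 0.0279 + 0.5 × 0.0321 = 0.0300 dits

Unlike KL divergence, JSD is symmetric and bounded: 0 ≤ JSD ≤ log(2).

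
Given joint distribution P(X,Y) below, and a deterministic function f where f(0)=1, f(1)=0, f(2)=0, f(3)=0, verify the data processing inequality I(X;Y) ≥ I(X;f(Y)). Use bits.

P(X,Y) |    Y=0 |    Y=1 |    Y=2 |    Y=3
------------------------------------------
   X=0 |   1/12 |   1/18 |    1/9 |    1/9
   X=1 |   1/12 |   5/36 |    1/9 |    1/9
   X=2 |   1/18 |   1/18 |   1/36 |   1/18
I(X;Y) = 0.0334, I(X;f(Y)) = 0.0055, inequality holds: 0.0334 ≥ 0.0055

Data Processing Inequality: For any Markov chain X → Y → Z, we have I(X;Y) ≥ I(X;Z).

Here Z = f(Y) is a deterministic function of Y, forming X → Y → Z.

Original I(X;Y) = 0.0334 bits

After applying f:
P(X,Z) where Z=f(Y):
- P(X,Z=0) = P(X,Y=1) + P(X,Y=2) + P(X,Y=3)
- P(X,Z=1) = P(X,Y=0)

I(X;Z) = I(X;f(Y)) = 0.0055 bits

Verification: 0.0334 ≥ 0.0055 ✓

Information cannot be created by processing; the function f can only lose information about X.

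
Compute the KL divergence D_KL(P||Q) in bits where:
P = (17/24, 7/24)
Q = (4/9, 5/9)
0.2052 bits

KL divergence: D_KL(P||Q) = Σ p(x) log(p(x)/q(x))

Computing term by term:
  x=0: 17/24 × log_2[(17/24)/(4/9)] = 17/24 × 0.6724 = 0.4763
  x=1: 7/24 × log_2[(7/24)/(5/9)] = 7/24 × -0.9296 = -0.2711

D_KL(P||Q) = 0.2052 bits

Note: KL divergence is always non-negative and equals 0 iff P = Q.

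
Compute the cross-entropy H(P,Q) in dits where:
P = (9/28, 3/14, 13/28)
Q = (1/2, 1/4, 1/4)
0.5053 dits

Cross-entropy: H(P,Q) = -Σ p(x) log q(x)

Alternatively: H(P,Q) = H(P) + D_KL(P||Q)
H(P) = 0.4565 dits
D_KL(P||Q) = 0.0488 dits

H(P,Q) = 0.4565 + 0.0488 = 0.5053 dits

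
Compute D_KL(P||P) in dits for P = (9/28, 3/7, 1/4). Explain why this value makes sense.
0.0000 dits

KL divergence satisfies the Gibbs inequality: D_KL(P||Q) ≥ 0 for all distributions P, Q.

D_KL(P||Q) = Σ p(x) log(p(x)/q(x))
Each term is p(x) × log_10(p(x)/p(x)) = p(x) × log_10(1) = 0, so the sum is 0.
D_KL(P||Q) = 0.0000 dits

When P = Q, the KL divergence is exactly 0, as there is no 'divergence' between identical distributions.

This non-negativity is a fundamental property: relative entropy cannot be negative because it measures how different Q is from P.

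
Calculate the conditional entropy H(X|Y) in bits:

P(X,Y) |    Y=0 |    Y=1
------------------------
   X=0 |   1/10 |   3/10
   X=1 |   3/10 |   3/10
0.9245 bits

Using the chain rule: H(X|Y) = H(X,Y) - H(Y)

First, compute H(X,Y) = 1.8955 bits

Marginal P(Y) = (2/5, 3/5)
H(Y) = 0.9710 bits

H(X|Y) = H(X,Y) - H(Y) = 1.8955 - 0.9710 = 0.9245 bits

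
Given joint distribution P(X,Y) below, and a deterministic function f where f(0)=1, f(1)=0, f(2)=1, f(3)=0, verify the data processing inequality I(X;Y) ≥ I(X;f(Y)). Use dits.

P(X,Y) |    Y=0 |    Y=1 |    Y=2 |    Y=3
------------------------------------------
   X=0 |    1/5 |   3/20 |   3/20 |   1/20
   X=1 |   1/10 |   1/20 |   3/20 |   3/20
I(X;Y) = 0.0279, I(X;f(Y)) = 0.0015, inequality holds: 0.0279 ≥ 0.0015

Data Processing Inequality: For any Markov chain X → Y → Z, we have I(X;Y) ≥ I(X;Z).

Here Z = f(Y) is a deterministic function of Y, forming X → Y → Z.

Original I(X;Y) = 0.0279 dits

After applying f:
P(X,Z) where Z=f(Y):
- P(X,Z=0) = P(X,Y=1) + P(X,Y=3)
- P(X,Z=1) = P(X,Y=0) + P(X,Y=2)

I(X;Z) = I(X;f(Y)) = 0.0015 dits

Verification: 0.0279 ≥ 0.0015 ✓

Information cannot be created by processing; the function f can only lose information about X.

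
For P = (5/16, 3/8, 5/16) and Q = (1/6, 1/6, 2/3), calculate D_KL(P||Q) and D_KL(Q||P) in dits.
D_KL(P||Q) = 0.1146, D_KL(Q||P) = 0.1152

KL divergence is not symmetric: D_KL(P||Q) ≠ D_KL(Q||P) in general.

D_KL(P||Q) = 0.1146 dits
D_KL(Q||P) = 0.1152 dits

No, they are not equal!

This asymmetry is why KL divergence is not a true distance metric.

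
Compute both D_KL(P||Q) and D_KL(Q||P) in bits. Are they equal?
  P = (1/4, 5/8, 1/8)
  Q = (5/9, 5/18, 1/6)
D_KL(P||Q) = 0.3913, D_KL(Q||P) = 0.3842

KL divergence is not symmetric: D_KL(P||Q) ≠ D_KL(Q||P) in general.

D_KL(P||Q) = 0.3913 bits
D_KL(Q||P) = 0.3842 bits

No, they are not equal!

This asymmetry is why KL divergence is not a true distance metric.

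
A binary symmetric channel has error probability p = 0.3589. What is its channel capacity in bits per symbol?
0.0582 bits

For a binary symmetric channel (BSC) with error probability p:
Capacity C = 1 - H(p) bits per symbol

where H(p) = -p log₂(p) - (1-p) log₂(1-p) is the binary entropy function.

H(0.3589) = 0.9418 bits
C = 1 - 0.9418 = 0.0582 bits per symbol

This means we can reliably transmit up to 0.0582 bits of information per channel use.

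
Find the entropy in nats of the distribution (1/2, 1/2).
0.6931 nats

Shannon entropy is H(X) = -Σ p(x) log p(x).

For P = (1/2, 1/2):
H = -1/2 × log_e(1/2) -1/2 × log_e(1/2)
H = 0.6931 nats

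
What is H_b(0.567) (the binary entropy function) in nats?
0.6841 nats

The binary entropy function is:
H(p) = -p log(p) - (1-p) log(1-p)

H(0.567) = -0.567 × log_e(0.567) - 0.433 × log_e(0.433)
H(0.567) = 0.6841 nats

Note: Binary entropy is maximized at p=0.5 (H=1 bit) and minimized at p=0 or p=1 (H=0).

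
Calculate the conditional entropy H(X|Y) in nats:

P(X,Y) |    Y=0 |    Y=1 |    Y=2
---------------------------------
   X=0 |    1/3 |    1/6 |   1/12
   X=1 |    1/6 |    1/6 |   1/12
0.6648 nats

Using the chain rule: H(X|Y) = H(X,Y) - H(Y)

First, compute H(X,Y) = 1.6762 nats

Marginal P(Y) = (1/2, 1/3, 1/6)
H(Y) = 1.0114 nats

H(X|Y) = H(X,Y) - H(Y) = 1.6762 - 1.0114 = 0.6648 nats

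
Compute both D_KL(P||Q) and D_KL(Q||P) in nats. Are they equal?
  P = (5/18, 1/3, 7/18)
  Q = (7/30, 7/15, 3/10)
D_KL(P||Q) = 0.0372, D_KL(Q||P) = 0.0385

KL divergence is not symmetric: D_KL(P||Q) ≠ D_KL(Q||P) in general.

D_KL(P||Q) = 0.0372 nats
D_KL(Q||P) = 0.0385 nats

No, they are not equal!

This asymmetry is why KL divergence is not a true distance metric.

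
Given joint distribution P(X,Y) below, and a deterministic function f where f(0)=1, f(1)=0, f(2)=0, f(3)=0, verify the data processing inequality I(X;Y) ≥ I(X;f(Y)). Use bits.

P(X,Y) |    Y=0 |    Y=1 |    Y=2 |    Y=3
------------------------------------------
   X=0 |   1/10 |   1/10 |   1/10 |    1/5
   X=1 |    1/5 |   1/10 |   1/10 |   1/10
I(X;Y) = 0.0490, I(X;f(Y)) = 0.0349, inequality holds: 0.0490 ≥ 0.0349

Data Processing Inequality: For any Markov chain X → Y → Z, we have I(X;Y) ≥ I(X;Z).

Here Z = f(Y) is a deterministic function of Y, forming X → Y → Z.

Original I(X;Y) = 0.0490 bits

After applying f:
P(X,Z) where Z=f(Y):
- P(X,Z=0) = P(X,Y=1) + P(X,Y=2) + P(X,Y=3)
- P(X,Z=1) = P(X,Y=0)

I(X;Z) = I(X;f(Y)) = 0.0349 bits

Verification: 0.0490 ≥ 0.0349 ✓

Information cannot be created by processing; the function f can only lose information about X.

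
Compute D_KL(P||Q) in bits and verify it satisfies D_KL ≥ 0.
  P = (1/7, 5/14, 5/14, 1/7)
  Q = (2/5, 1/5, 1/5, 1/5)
0.3160 bits

KL divergence satisfies the Gibbs inequality: D_KL(P||Q) ≥ 0 for all distributions P, Q.

D_KL(P||Q) = Σ p(x) log(p(x)/q(x))
Term by term:
  x=0: 1/7 × log_2[(1/7)/(2/5)] = -0.2122
  x=1: 5/14 × log_2[(5/14)/(1/5)] = 0.2988
  x=2: 5/14 × log_2[(5/14)/(1/5)] = 0.2988
  x=3: 1/7 × log_2[(1/7)/(1/5)] = -0.0693
D_KL(P||Q) = 0.3160 bits

D_KL(P||Q) = 0.3160 ≥ 0 ✓

This non-negativity is a fundamental property: relative entropy cannot be negative because it measures how different Q is from P.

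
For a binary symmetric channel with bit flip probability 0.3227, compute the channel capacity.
0.0927 bits

For a binary symmetric channel (BSC) with error probability p:
Capacity C = 1 - H(p) bits per symbol

where H(p) = -p log₂(p) - (1-p) log₂(1-p) is the binary entropy function.

H(0.3227) = 0.9073 bits
C = 1 - 0.9073 = 0.0927 bits per symbol

This means we can reliably transmit up to 0.0927 bits of information per channel use.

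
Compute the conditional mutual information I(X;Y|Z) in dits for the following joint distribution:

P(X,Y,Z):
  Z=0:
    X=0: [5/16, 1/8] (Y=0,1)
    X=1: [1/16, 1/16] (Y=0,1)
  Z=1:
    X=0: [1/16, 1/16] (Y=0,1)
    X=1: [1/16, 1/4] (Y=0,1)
0.0123 dits

Conditional mutual information: I(X;Y|Z) = H(X|Z) + H(Y|Z) - H(X,Y|Z)

H(Z) = 0.2976
H(X,Z) = 0.5407 → H(X|Z) = 0.2431
H(Y,Z) = 0.5668 → H(Y|Z) = 0.2692
H(X,Y,Z) = 0.7975 → H(X,Y|Z) = 0.4999

I(X;Y|Z) = 0.2431 + 0.2692 - 0.4999 = 0.0123 dits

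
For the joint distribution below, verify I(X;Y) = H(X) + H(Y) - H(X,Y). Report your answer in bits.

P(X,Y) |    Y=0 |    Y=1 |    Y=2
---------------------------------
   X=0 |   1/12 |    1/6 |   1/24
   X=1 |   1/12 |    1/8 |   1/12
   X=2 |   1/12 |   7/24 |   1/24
I(X;Y) = 0.0463 bits

Mutual information has multiple equivalent forms:
- I(X;Y) = H(X) - H(X|Y)
- I(X;Y) = H(Y) - H(Y|X)
- I(X;Y) = H(X) + H(Y) - H(X,Y)

Computing all quantities:
H(X) = 1.5632, H(Y) = 1.3844, H(X,Y) = 2.9014
H(X|Y) = 1.5169, H(Y|X) = 1.3382

Verification:
H(X) - H(X|Y) = 1.5632 - 1.5169 = 0.0463
H(Y) - H(Y|X) = 1.3844 - 1.3382 = 0.0463
H(X) + H(Y) - H(X,Y) = 1.5632 + 1.3844 - 2.9014 = 0.0463

All forms give I(X;Y) = 0.0463 bits. ✓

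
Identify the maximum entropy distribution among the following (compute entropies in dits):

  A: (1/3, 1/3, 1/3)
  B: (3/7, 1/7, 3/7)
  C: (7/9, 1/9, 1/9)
A

For a discrete distribution over n outcomes, entropy is maximized by the uniform distribution.

Computing entropies:
H(A) = 0.4771 dits
H(B) = 0.4361 dits
H(C) = 0.2969 dits

The uniform distribution (where all probabilities equal 1/3) achieves the maximum entropy of log_10(3) = 0.4771 dits.

Distribution A has the highest entropy.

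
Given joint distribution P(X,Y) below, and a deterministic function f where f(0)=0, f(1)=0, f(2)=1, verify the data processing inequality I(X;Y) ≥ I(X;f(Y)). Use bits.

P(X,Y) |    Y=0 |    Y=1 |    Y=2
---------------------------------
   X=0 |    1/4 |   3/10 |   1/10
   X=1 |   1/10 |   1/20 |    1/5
I(X;Y) = 0.1494, I(X;f(Y)) = 0.1339, inequality holds: 0.1494 ≥ 0.1339

Data Processing Inequality: For any Markov chain X → Y → Z, we have I(X;Y) ≥ I(X;Z).

Here Z = f(Y) is a deterministic function of Y, forming X → Y → Z.

Original I(X;Y) = 0.1494 bits

After applying f:
P(X,Z) where Z=f(Y):
- P(X,Z=0) = P(X,Y=0) + P(X,Y=1)
- P(X,Z=1) = P(X,Y=2)

I(X;Z) = I(X;f(Y)) = 0.1339 bits

Verification: 0.1494 ≥ 0.1339 ✓

Information cannot be created by processing; the function f can only lose information about X.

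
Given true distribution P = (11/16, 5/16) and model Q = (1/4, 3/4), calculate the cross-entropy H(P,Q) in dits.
0.4530 dits

Cross-entropy: H(P,Q) = -Σ p(x) log q(x)

Alternatively: H(P,Q) = H(P) + D_KL(P||Q)
H(P) = 0.2697 dits
D_KL(P||Q) = 0.1832 dits

H(P,Q) = 0.2697 + 0.1832 = 0.4530 dits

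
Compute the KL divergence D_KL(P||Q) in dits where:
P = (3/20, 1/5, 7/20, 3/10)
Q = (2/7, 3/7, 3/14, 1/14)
0.1534 dits

KL divergence: D_KL(P||Q) = Σ p(x) log(p(x)/q(x))

Computing term by term:
  x=0: 3/20 × log_10[(3/20)/(2/7)] = 3/20 × -0.2798 = -0.0420
  x=1: 1/5 × log_10[(1/5)/(3/7)] = 1/5 × -0.3310 = -0.0662
  x=2: 7/20 × log_10[(7/20)/(3/14)] = 7/20 × 0.2131 = 0.0746
  x=3: 3/10 × log_10[(3/10)/(1/14)] = 3/10 × 0.6232 = 0.1870

D_KL(P||Q) = 0.1534 dits

Note: KL divergence is always non-negative and equals 0 iff P = Q.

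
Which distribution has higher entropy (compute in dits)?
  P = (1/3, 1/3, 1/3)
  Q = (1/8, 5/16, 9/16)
P

Computing entropies in dits:
H(P) = 0.4771
H(Q) = 0.4113

Distribution P has higher entropy.

Intuition: The distribution closer to uniform (more spread out) has higher entropy.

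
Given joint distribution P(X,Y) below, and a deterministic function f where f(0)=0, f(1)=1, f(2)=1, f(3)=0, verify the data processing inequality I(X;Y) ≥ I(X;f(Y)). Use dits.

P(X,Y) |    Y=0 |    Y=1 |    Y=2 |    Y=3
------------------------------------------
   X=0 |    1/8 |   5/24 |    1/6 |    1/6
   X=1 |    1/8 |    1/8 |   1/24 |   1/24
I(X;Y) = 0.0149, I(X;f(Y)) = 0.0008, inequality holds: 0.0149 ≥ 0.0008

Data Processing Inequality: For any Markov chain X → Y → Z, we have I(X;Y) ≥ I(X;Z).

Here Z = f(Y) is a deterministic function of Y, forming X → Y → Z.

Original I(X;Y) = 0.0149 dits

After applying f:
P(X,Z) where Z=f(Y):
- P(X,Z=0) = P(X,Y=0) + P(X,Y=3)
- P(X,Z=1) = P(X,Y=1) + P(X,Y=2)

I(X;Z) = I(X;f(Y)) = 0.0008 dits

Verification: 0.0149 ≥ 0.0008 ✓

Information cannot be created by processing; the function f can only lose information about X.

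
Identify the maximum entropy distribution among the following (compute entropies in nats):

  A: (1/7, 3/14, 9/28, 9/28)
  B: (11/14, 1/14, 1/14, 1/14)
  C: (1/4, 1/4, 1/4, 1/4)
C

For a discrete distribution over n outcomes, entropy is maximized by the uniform distribution.

Computing entropies:
H(A) = 1.3377 nats
H(B) = 0.7550 nats
H(C) = 1.3863 nats

The uniform distribution (where all probabilities equal 1/4) achieves the maximum entropy of log_e(4) = 1.3863 nats.

Distribution C has the highest entropy.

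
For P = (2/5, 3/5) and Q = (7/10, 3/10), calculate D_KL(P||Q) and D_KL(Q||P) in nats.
D_KL(P||Q) = 0.1920, D_KL(Q||P) = 0.1838

KL divergence is not symmetric: D_KL(P||Q) ≠ D_KL(Q||P) in general.

D_KL(P||Q) = 0.1920 nats
D_KL(Q||P) = 0.1838 nats

No, they are not equal!

This asymmetry is why KL divergence is not a true distance metric.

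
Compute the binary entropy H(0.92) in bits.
0.4022 bits

The binary entropy function is:
H(p) = -p log(p) - (1-p) log(1-p)

H(0.92) = -0.92 × log_2(0.92) - 0.08 × log_2(0.08)
H(0.92) = 0.4022 bits

Note: Binary entropy is maximized at p=0.5 (H=1 bit) and minimized at p=0 or p=1 (H=0).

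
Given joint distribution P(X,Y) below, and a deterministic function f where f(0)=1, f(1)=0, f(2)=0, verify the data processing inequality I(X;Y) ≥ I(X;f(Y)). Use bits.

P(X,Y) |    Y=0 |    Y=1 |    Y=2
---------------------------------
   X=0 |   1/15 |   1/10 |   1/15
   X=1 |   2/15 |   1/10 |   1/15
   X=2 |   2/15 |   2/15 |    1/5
I(X;Y) = 0.0362, I(X;f(Y)) = 0.0168, inequality holds: 0.0362 ≥ 0.0168

Data Processing Inequality: For any Markov chain X → Y → Z, we have I(X;Y) ≥ I(X;Z).

Here Z = f(Y) is a deterministic function of Y, forming X → Y → Z.

Original I(X;Y) = 0.0362 bits

After applying f:
P(X,Z) where Z=f(Y):
- P(X,Z=0) = P(X,Y=1) + P(X,Y=2)
- P(X,Z=1) = P(X,Y=0)

I(X;Z) = I(X;f(Y)) = 0.0168 bits

Verification: 0.0362 ≥ 0.0168 ✓

Information cannot be created by processing; the function f can only lose information about X.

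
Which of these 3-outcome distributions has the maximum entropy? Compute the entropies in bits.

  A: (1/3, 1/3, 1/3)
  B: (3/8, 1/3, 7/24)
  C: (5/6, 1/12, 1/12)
A

For a discrete distribution over n outcomes, entropy is maximized by the uniform distribution.

Computing entropies:
H(A) = 1.5850 bits
H(B) = 1.5774 bits
H(C) = 0.8167 bits

The uniform distribution (where all probabilities equal 1/3) achieves the maximum entropy of log_2(3) = 1.5850 bits.

Distribution A has the highest entropy.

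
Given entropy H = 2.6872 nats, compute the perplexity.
14.6905

Perplexity is e^H (or exp(H) for natural log).

H = 2.6872 nats
Perplexity = e^2.6872 = 14.6905

Interpretation: The model's uncertainty is equivalent to choosing uniformly among 14.7 options.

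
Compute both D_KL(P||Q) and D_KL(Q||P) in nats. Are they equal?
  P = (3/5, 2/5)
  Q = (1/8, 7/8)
D_KL(P||Q) = 0.6281, D_KL(Q||P) = 0.4888

KL divergence is not symmetric: D_KL(P||Q) ≠ D_KL(Q||P) in general.

D_KL(P||Q) = 0.6281 nats
D_KL(Q||P) = 0.4888 nats

No, they are not equal!

This asymmetry is why KL divergence is not a true distance metric.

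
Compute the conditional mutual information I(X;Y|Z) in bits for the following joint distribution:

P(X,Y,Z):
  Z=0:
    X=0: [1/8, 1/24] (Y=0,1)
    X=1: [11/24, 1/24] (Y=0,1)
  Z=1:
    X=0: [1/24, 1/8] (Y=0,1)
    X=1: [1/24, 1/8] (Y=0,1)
0.0203 bits

Conditional mutual information: I(X;Y|Z) = H(X|Z) + H(Y|Z) - H(X,Y|Z)

H(Z) = 0.9183
H(X,Z) = 1.7925 → H(X|Z) = 0.8742
H(Y,Z) = 1.5511 → H(Y|Z) = 0.6328
H(X,Y,Z) = 2.4050 → H(X,Y|Z) = 1.4867

I(X;Y|Z) = 0.8742 + 0.6328 - 1.4867 = 0.0203 bits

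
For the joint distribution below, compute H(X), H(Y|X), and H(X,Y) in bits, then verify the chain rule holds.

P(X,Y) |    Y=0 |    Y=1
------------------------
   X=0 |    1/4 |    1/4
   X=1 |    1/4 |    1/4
H(X,Y) = 2.0000, H(X) = 1.0000, H(Y|X) = 1.0000 (all in bits)

Chain rule: H(X,Y) = H(X) + H(Y|X)

Left side — joint entropy directly:
H(X,Y) = -Σ p(x,y) log p(x,y) = 2.0000 bits

Right side — compute H(Y|X) from the conditional distributions:
P(X) = (1/2, 1/2), so H(X) = 1.0000 bits
H(Y|X) = Σ_x P(X=x) · H(Y|X=x):
  P(Y|X=0) = (1/2, 1/2), H(Y|X=0) = 1.0000, weight P(X=0) = 1/2
  P(Y|X=1) = (1/2, 1/2), H(Y|X=1) = 1.0000, weight P(X=1) = 1/2
H(Y|X) = 1.0000 bits

H(X) + H(Y|X) = 1.0000 + 1.0000 = 2.0000 bits

Both sides equal 2.0000 bits. ✓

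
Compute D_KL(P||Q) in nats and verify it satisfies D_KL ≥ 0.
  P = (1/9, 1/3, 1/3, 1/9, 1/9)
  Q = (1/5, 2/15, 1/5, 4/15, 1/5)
0.2478 nats

KL divergence satisfies the Gibbs inequality: D_KL(P||Q) ≥ 0 for all distributions P, Q.

D_KL(P||Q) = Σ p(x) log(p(x)/q(x))
Term by term:
  x=0: 1/9 × log_e[(1/9)/(1/5)] = -0.0653
  x=1: 1/3 × log_e[(1/3)/(2/15)] = 0.3054
  x=2: 1/3 × log_e[(1/3)/(1/5)] = 0.1703
  x=3: 1/9 × log_e[(1/9)/(4/15)] = -0.0973
  x=4: 1/9 × log_e[(1/9)/(1/5)] = -0.0653
D_KL(P||Q) = 0.2478 nats

D_KL(P||Q) = 0.2478 ≥ 0 ✓

This non-negativity is a fundamental property: relative entropy cannot be negative because it measures how different Q is from P.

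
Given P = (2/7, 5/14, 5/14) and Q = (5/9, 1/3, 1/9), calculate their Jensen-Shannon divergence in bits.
0.0811 bits

Jensen-Shannon divergence is:
JSD(P||Q) = 0.5 × D_KL(P||M) + 0.5 × D_KL(Q||M)
where M = 0.5 × (P + Q) is the mixture distribution.

M = 0.5 × (2/7, 5/14, 5/14) + 0.5 × (5/9, 1/3, 1/9) = (0.420635, 0.345238, 0.234127)

D_KL(P||M) = 0.0756 bits
D_KL(Q||M) = 0.0866 bits

JSD(P||Q) = 0.5 × 0.0756 + 0.5 × 0.0866 = 0.0811 bits

Unlike KL divergence, JSD is symmetric and bounded: 0 ≤ JSD ≤ log(2).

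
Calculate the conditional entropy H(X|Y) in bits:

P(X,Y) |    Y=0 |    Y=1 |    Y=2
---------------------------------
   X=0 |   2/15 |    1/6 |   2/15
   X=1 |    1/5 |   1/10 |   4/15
0.9455 bits

Using the chain rule: H(X|Y) = H(X,Y) - H(Y)

First, compute H(X,Y) = 2.5111 bits

Marginal P(Y) = (1/3, 4/15, 2/5)
H(Y) = 1.5656 bits

H(X|Y) = H(X,Y) - H(Y) = 2.5111 - 1.5656 = 0.9455 bits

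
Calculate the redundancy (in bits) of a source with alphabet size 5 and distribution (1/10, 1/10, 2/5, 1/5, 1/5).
0.2000 bits

Redundancy measures how far a source is from maximum entropy:
R = H_max - H(X)

Maximum entropy for 5 symbols: H_max = log_2(5) = 2.3219 bits
Actual entropy: H(X) = 2.1219 bits
Redundancy: R = 2.3219 - 2.1219 = 0.2000 bits

This redundancy represents potential for compression: the source could be compressed by 0.2000 bits per symbol.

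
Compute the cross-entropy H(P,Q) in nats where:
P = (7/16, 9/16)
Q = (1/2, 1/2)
0.6931 nats

Cross-entropy: H(P,Q) = -Σ p(x) log q(x)

Alternatively: H(P,Q) = H(P) + D_KL(P||Q)
H(P) = 0.6853 nats
D_KL(P||Q) = 0.0078 nats

H(P,Q) = 0.6853 + 0.0078 = 0.6931 nats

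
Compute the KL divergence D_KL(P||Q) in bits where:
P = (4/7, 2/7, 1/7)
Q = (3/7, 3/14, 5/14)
0.1669 bits

KL divergence: D_KL(P||Q) = Σ p(x) log(p(x)/q(x))

Computing term by term:
  x=0: 4/7 × log_2[(4/7)/(3/7)] = 4/7 × 0.4150 = 0.2372
  x=1: 2/7 × log_2[(2/7)/(3/14)] = 2/7 × 0.4150 = 0.1186
  x=2: 1/7 × log_2[(1/7)/(5/14)] = 1/7 × -1.3219 = -0.1888

D_KL(P||Q) = 0.1669 bits

Note: KL divergence is always non-negative and equals 0 iff P = Q.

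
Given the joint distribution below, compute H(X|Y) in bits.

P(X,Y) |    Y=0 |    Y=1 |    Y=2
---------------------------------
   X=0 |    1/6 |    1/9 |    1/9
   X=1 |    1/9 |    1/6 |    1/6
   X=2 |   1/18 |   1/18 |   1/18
1.4591 bits

Using the chain rule: H(X|Y) = H(X,Y) - H(Y)

First, compute H(X,Y) = 3.0441 bits

Marginal P(Y) = (1/3, 1/3, 1/3)
H(Y) = 1.5850 bits

H(X|Y) = H(X,Y) - H(Y) = 3.0441 - 1.5850 = 1.4591 bits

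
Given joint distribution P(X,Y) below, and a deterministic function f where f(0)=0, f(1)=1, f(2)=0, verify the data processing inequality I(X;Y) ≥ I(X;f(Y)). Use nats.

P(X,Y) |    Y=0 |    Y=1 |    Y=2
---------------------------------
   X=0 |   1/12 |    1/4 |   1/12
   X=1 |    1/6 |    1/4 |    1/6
I(X;Y) = 0.0144, I(X;f(Y)) = 0.0144, inequality holds: 0.0144 ≥ 0.0144

Data Processing Inequality: For any Markov chain X → Y → Z, we have I(X;Y) ≥ I(X;Z).

Here Z = f(Y) is a deterministic function of Y, forming X → Y → Z.

Original I(X;Y) = 0.0144 nats

After applying f:
P(X,Z) where Z=f(Y):
- P(X,Z=0) = P(X,Y=0) + P(X,Y=2)
- P(X,Z=1) = P(X,Y=1)

I(X;Z) = I(X;f(Y)) = 0.0144 nats

Verification: 0.0144 ≥ 0.0144 ✓

Information cannot be created by processing; the function f can only lose information about X.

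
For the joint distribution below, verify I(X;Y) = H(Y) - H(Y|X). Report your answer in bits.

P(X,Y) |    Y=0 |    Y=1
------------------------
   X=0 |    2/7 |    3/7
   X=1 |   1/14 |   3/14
I(X;Y) = 0.0150 bits

Mutual information has multiple equivalent forms:
- I(X;Y) = H(X) - H(X|Y)
- I(X;Y) = H(Y) - H(Y|X)
- I(X;Y) = H(X) + H(Y) - H(X,Y)

Computing all quantities:
H(X) = 0.8631, H(Y) = 0.9403, H(X,Y) = 1.7885
H(X|Y) = 0.8482, H(Y|X) = 0.9253

Verification:
H(X) - H(X|Y) = 0.8631 - 0.8482 = 0.0150
H(Y) - H(Y|X) = 0.9403 - 0.9253 = 0.0150
H(X) + H(Y) - H(X,Y) = 0.8631 + 0.9403 - 1.7885 = 0.0150

All forms give I(X;Y) = 0.0150 bits. ✓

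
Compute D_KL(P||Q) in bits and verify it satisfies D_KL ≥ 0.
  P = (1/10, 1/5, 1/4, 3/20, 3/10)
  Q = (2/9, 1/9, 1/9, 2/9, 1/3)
0.2162 bits

KL divergence satisfies the Gibbs inequality: D_KL(P||Q) ≥ 0 for all distributions P, Q.

D_KL(P||Q) = Σ p(x) log(p(x)/q(x))
Term by term:
  x=0: 1/10 × log_2[(1/10)/(2/9)] = -0.1152
  x=1: 1/5 × log_2[(1/5)/(1/9)] = 0.1696
  x=2: 1/4 × log_2[(1/4)/(1/9)] = 0.2925
  x=3: 3/20 × log_2[(3/20)/(2/9)] = -0.0851
  x=4: 3/10 × log_2[(3/10)/(1/3)] = -0.0456
D_KL(P||Q) = 0.2162 bits

D_KL(P||Q) = 0.2162 ≥ 0 ✓

This non-negativity is a fundamental property: relative entropy cannot be negative because it measures how different Q is from P.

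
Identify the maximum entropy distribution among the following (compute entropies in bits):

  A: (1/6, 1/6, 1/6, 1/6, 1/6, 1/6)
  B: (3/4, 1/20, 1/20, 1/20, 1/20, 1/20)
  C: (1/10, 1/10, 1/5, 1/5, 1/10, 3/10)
A

For a discrete distribution over n outcomes, entropy is maximized by the uniform distribution.

Computing entropies:
H(A) = 2.5850 bits
H(B) = 1.3918 bits
H(C) = 2.4464 bits

The uniform distribution (where all probabilities equal 1/6) achieves the maximum entropy of log_2(6) = 2.5850 bits.

Distribution A has the highest entropy.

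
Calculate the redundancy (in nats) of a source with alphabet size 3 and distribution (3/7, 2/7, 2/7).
0.0196 nats

Redundancy measures how far a source is from maximum entropy:
R = H_max - H(X)

Maximum entropy for 3 symbols: H_max = log_e(3) = 1.0986 nats
Actual entropy: H(X) = 1.0790 nats
Redundancy: R = 1.0986 - 1.0790 = 0.0196 nats

This redundancy represents potential for compression: the source could be compressed by 0.0196 nats per symbol.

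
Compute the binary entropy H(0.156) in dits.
0.1880 dits

The binary entropy function is:
H(p) = -p log(p) - (1-p) log(1-p)

H(0.156) = -0.156 × log_10(0.156) - 0.844 × log_10(0.844)
H(0.156) = 0.1880 dits

Note: Binary entropy is maximized at p=0.5 (H=1 bit) and minimized at p=0 or p=1 (H=0).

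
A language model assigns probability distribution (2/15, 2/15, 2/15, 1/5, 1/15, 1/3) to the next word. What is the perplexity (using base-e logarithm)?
5.3366

Perplexity is e^H (or exp(H) for natural log).

First, H = -Σ p log p = 1.6746 nats
Perplexity = e^1.6746 = 5.3366

Interpretation: The model's uncertainty is equivalent to choosing uniformly among 5.3 options.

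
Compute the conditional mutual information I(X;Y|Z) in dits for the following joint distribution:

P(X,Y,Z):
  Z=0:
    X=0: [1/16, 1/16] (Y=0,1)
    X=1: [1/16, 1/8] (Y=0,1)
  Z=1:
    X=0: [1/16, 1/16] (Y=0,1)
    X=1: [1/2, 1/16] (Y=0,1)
0.0206 dits

Conditional mutual information: I(X;Y|Z) = H(X|Z) + H(Y|Z) - H(X,Y|Z)

H(Z) = 0.2697
H(X,Z) = 0.5026 → H(X|Z) = 0.2329
H(Y,Z) = 0.5026 → H(Y|Z) = 0.2329
H(X,Y,Z) = 0.7149 → H(X,Y|Z) = 0.4452

I(X;Y|Z) = 0.2329 + 0.2329 - 0.4452 = 0.0206 dits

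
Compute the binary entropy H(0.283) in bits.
0.8595 bits

The binary entropy function is:
H(p) = -p log(p) - (1-p) log(1-p)

H(0.283) = -0.283 × log_2(0.283) - 0.717 × log_2(0.717)
H(0.283) = 0.8595 bits

Note: Binary entropy is maximized at p=0.5 (H=1 bit) and minimized at p=0 or p=1 (H=0).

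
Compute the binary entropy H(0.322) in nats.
0.6284 nats

The binary entropy function is:
H(p) = -p log(p) - (1-p) log(1-p)

H(0.322) = -0.322 × log_e(0.322) - 0.678 × log_e(0.678)
H(0.322) = 0.6284 nats

Note: Binary entropy is maximized at p=0.5 (H=1 bit) and minimized at p=0 or p=1 (H=0).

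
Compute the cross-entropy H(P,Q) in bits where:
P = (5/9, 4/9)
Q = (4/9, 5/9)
1.0268 bits

Cross-entropy: H(P,Q) = -Σ p(x) log q(x)

Alternatively: H(P,Q) = H(P) + D_KL(P||Q)
H(P) = 0.9911 bits
D_KL(P||Q) = 0.0358 bits

H(P,Q) = 0.9911 + 0.0358 = 1.0268 bits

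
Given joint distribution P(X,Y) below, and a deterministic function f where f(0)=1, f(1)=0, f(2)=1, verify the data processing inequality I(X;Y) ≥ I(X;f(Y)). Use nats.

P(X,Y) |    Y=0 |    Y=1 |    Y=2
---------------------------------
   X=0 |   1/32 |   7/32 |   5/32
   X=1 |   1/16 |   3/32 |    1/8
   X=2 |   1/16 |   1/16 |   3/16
I(X;Y) = 0.0528, I(X;f(Y)) = 0.0458, inequality holds: 0.0528 ≥ 0.0458

Data Processing Inequality: For any Markov chain X → Y → Z, we have I(X;Y) ≥ I(X;Z).

Here Z = f(Y) is a deterministic function of Y, forming X → Y → Z.

Original I(X;Y) = 0.0528 nats

After applying f:
P(X,Z) where Z=f(Y):
- P(X,Z=0) = P(X,Y=1)
- P(X,Z=1) = P(X,Y=0) + P(X,Y=2)

I(X;Z) = I(X;f(Y)) = 0.0458 nats

Verification: 0.0528 ≥ 0.0458 ✓

Information cannot be created by processing; the function f can only lose information about X.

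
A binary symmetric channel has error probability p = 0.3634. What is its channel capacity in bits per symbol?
0.0545 bits

For a binary symmetric channel (BSC) with error probability p:
Capacity C = 1 - H(p) bits per symbol

where H(p) = -p log₂(p) - (1-p) log₂(1-p) is the binary entropy function.

H(0.3634) = 0.9455 bits
C = 1 - 0.9455 = 0.0545 bits per symbol

This means we can reliably transmit up to 0.0545 bits of information per channel use.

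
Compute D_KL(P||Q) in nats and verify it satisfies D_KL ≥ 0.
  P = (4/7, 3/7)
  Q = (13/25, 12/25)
0.0053 nats

KL divergence satisfies the Gibbs inequality: D_KL(P||Q) ≥ 0 for all distributions P, Q.

D_KL(P||Q) = Σ p(x) log(p(x)/q(x))
Term by term:
  x=0: 4/7 × log_e[(4/7)/(13/25)] = 0.0539
  x=1: 3/7 × log_e[(3/7)/(12/25)] = -0.0486
D_KL(P||Q) = 0.0053 nats

D_KL(P||Q) = 0.0053 ≥ 0 ✓

This non-negativity is a fundamental property: relative entropy cannot be negative because it measures how different Q is from P.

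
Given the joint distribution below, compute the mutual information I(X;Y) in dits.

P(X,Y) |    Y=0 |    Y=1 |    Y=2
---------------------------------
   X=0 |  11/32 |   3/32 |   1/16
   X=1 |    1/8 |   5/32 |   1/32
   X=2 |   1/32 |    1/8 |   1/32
0.0439 dits

Mutual information: I(X;Y) = H(X) + H(Y) - H(X,Y)

Marginals:
P(X) = (1/2, 5/16, 3/16), H(X) = 0.4447 dits
P(Y) = (1/2, 3/8, 1/8), H(Y) = 0.4231 dits

Joint entropy: H(X,Y) = 0.8239 dits

I(X;Y) = 0.4447 + 0.4231 - 0.8239 = 0.0439 dits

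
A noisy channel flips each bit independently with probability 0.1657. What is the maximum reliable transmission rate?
0.3522 bits

For a binary symmetric channel (BSC) with error probability p:
Capacity C = 1 - H(p) bits per symbol

where H(p) = -p log₂(p) - (1-p) log₂(1-p) is the binary entropy function.

H(0.1657) = 0.6478 bits
C = 1 - 0.6478 = 0.3522 bits per symbol

This means we can reliably transmit up to 0.3522 bits of information per channel use.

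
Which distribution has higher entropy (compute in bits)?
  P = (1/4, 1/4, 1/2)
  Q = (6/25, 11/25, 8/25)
Q

Computing entropies in bits:
H(P) = 1.5000
H(Q) = 1.5413

Distribution Q has higher entropy.

Intuition: The distribution closer to uniform (more spread out) has higher entropy.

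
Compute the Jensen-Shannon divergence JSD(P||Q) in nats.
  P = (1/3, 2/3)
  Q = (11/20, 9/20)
0.0240 nats

Jensen-Shannon divergence is:
JSD(P||Q) = 0.5 × D_KL(P||M) + 0.5 × D_KL(Q||M)
where M = 0.5 × (P + Q) is the mixture distribution.

M = 0.5 × (1/3, 2/3) + 0.5 × (11/20, 9/20) = (0.441667, 0.558333)

D_KL(P||M) = 0.0244 nats
D_KL(Q||M) = 0.0236 nats

JSD(P||Q) = 0.5 × 0.0244 + 0.5 × 0.0236 = 0.0240 nats

Unlike KL divergence, JSD is symmetric and bounded: 0 ≤ JSD ≤ log(2).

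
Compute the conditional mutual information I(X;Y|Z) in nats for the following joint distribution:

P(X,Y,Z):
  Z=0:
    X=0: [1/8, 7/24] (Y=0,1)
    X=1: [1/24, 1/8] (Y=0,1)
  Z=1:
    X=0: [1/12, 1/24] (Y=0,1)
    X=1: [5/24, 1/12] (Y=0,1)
0.0012 nats

Conditional mutual information: I(X;Y|Z) = H(X|Z) + H(Y|Z) - H(X,Y|Z)

H(Z) = 0.6792
H(X,Z) = 1.2827 → H(X|Z) = 0.6035
H(Y,Z) = 1.2827 → H(Y|Z) = 0.6035
H(X,Y,Z) = 1.8850 → H(X,Y|Z) = 1.2058

I(X;Y|Z) = 0.6035 + 0.6035 - 1.2058 = 0.0012 nats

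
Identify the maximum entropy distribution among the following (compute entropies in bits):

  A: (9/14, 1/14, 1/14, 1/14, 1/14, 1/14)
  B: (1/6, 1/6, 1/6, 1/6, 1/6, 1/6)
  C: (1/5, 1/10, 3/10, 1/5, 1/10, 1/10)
B

For a discrete distribution over n outcomes, entropy is maximized by the uniform distribution.

Computing entropies:
H(A) = 1.7695 bits
H(B) = 2.5850 bits
H(C) = 2.4464 bits

The uniform distribution (where all probabilities equal 1/6) achieves the maximum entropy of log_2(6) = 2.5850 bits.

Distribution B has the highest entropy.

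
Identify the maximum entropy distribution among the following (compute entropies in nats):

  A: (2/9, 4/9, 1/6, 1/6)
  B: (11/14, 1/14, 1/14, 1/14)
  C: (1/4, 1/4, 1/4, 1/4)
C

For a discrete distribution over n outcomes, entropy is maximized by the uniform distribution.

Computing entropies:
H(A) = 1.2919 nats
H(B) = 0.7550 nats
H(C) = 1.3863 nats

The uniform distribution (where all probabilities equal 1/4) achieves the maximum entropy of log_e(4) = 1.3863 nats.

Distribution C has the highest entropy.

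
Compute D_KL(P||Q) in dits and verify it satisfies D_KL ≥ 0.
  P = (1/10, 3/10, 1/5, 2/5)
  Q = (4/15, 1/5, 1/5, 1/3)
0.0419 dits

KL divergence satisfies the Gibbs inequality: D_KL(P||Q) ≥ 0 for all distributions P, Q.

D_KL(P||Q) = Σ p(x) log(p(x)/q(x))
Term by term:
  x=0: 1/10 × log_10[(1/10)/(4/15)] = -0.0426
  x=1: 3/10 × log_10[(3/10)/(1/5)] = 0.0528
  x=2: 1/5 × log_10[(1/5)/(1/5)] = 0.0000
  x=3: 2/5 × log_10[(2/5)/(1/3)] = 0.0317
D_KL(P||Q) = 0.0419 dits

D_KL(P||Q) = 0.0419 ≥ 0 ✓

This non-negativity is a fundamental property: relative entropy cannot be negative because it measures how different Q is from P.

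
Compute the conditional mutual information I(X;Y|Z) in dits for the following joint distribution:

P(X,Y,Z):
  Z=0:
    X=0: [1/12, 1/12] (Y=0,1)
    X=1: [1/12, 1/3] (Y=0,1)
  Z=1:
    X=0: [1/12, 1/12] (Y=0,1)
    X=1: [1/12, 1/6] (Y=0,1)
0.0133 dits

Conditional mutual information: I(X;Y|Z) = H(X|Z) + H(Y|Z) - H(X,Y|Z)

H(Z) = 0.2950
H(X,Z) = 0.5683 → H(X|Z) = 0.2734
H(Y,Z) = 0.5683 → H(Y|Z) = 0.2734
H(X,Y,Z) = 0.8283 → H(X,Y|Z) = 0.5334

I(X;Y|Z) = 0.2734 + 0.2734 - 0.5334 = 0.0133 dits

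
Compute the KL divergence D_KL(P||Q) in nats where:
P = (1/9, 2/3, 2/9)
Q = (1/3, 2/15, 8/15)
0.7563 nats

KL divergence: D_KL(P||Q) = Σ p(x) log(p(x)/q(x))

Computing term by term:
  x=0: 1/9 × log_e[(1/9)/(1/3)] = 1/9 × -1.0986 = -0.1221
  x=1: 2/3 × log_e[(2/3)/(2/15)] = 2/3 × 1.6094 = 1.0730
  x=2: 2/9 × log_e[(2/9)/(8/15)] = 2/9 × -0.8755 = -0.1945

D_KL(P||Q) = 0.7563 nats

Note: KL divergence is always non-negative and equals 0 iff P = Q.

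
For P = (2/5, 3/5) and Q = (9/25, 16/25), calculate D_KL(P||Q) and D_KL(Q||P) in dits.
D_KL(P||Q) = 0.0015, D_KL(Q||P) = 0.0015

KL divergence is not symmetric: D_KL(P||Q) ≠ D_KL(Q||P) in general.

D_KL(P||Q) = 0.0015 dits
D_KL(Q||P) = 0.0015 dits

In this case they happen to be equal (to 4 decimal places).

This asymmetry is why KL divergence is not a true distance metric.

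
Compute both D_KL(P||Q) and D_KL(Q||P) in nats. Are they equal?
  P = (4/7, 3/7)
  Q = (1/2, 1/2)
D_KL(P||Q) = 0.0102, D_KL(Q||P) = 0.0103

KL divergence is not symmetric: D_KL(P||Q) ≠ D_KL(Q||P) in general.

D_KL(P||Q) = 0.0102 nats
D_KL(Q||P) = 0.0103 nats

No, they are not equal!

This asymmetry is why KL divergence is not a true distance metric.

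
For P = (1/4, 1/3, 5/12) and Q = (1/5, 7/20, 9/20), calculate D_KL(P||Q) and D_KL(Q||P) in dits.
D_KL(P||Q) = 0.0032, D_KL(Q||P) = 0.0031

KL divergence is not symmetric: D_KL(P||Q) ≠ D_KL(Q||P) in general.

D_KL(P||Q) = 0.0032 dits
D_KL(Q||P) = 0.0031 dits

No, they are not equal!

This asymmetry is why KL divergence is not a true distance metric.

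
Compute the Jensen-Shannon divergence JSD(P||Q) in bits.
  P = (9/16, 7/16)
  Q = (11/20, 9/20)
0.0001 bits

Jensen-Shannon divergence is:
JSD(P||Q) = 0.5 × D_KL(P||M) + 0.5 × D_KL(Q||M)
where M = 0.5 × (P + Q) is the mixture distribution.

M = 0.5 × (9/16, 7/16) + 0.5 × (11/20, 9/20) = (0.55625, 0.44375)

D_KL(P||M) = 0.0001 bits
D_KL(Q||M) = 0.0001 bits

JSD(P||Q) = 0.5 × 0.0001 + 0.5 × 0.0001 = 0.0001 bits

Unlike KL divergence, JSD is symmetric and bounded: 0 ≤ JSD ≤ log(2).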